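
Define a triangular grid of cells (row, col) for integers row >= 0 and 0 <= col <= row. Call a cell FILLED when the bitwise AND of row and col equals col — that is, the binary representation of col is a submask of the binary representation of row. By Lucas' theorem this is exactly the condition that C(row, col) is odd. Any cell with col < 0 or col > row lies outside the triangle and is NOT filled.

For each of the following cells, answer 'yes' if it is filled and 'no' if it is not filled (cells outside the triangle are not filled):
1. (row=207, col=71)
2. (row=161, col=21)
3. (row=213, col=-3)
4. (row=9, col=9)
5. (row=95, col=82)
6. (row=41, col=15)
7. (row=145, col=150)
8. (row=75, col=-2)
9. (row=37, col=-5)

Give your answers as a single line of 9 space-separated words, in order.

(207,71): row=0b11001111, col=0b1000111, row AND col = 0b1000111 = 71; 71 == 71 -> filled
(161,21): row=0b10100001, col=0b10101, row AND col = 0b1 = 1; 1 != 21 -> empty
(213,-3): col outside [0, 213] -> not filled
(9,9): row=0b1001, col=0b1001, row AND col = 0b1001 = 9; 9 == 9 -> filled
(95,82): row=0b1011111, col=0b1010010, row AND col = 0b1010010 = 82; 82 == 82 -> filled
(41,15): row=0b101001, col=0b1111, row AND col = 0b1001 = 9; 9 != 15 -> empty
(145,150): col outside [0, 145] -> not filled
(75,-2): col outside [0, 75] -> not filled
(37,-5): col outside [0, 37] -> not filled

Answer: yes no no yes yes no no no no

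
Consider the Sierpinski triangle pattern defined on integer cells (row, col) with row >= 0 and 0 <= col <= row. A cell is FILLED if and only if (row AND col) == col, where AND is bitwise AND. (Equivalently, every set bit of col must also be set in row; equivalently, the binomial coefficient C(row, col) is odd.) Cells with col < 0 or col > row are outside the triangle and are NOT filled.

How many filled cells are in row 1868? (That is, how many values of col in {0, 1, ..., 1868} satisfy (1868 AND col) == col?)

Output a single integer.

1868 in binary = 11101001100
popcount(1868) = number of 1-bits in 11101001100 = 6
A col c satisfies (1868 AND c) == c iff every set bit of c is also set in 1868; each of the 6 set bits of 1868 can independently be on or off in c.
count = 2^6 = 64

Answer: 64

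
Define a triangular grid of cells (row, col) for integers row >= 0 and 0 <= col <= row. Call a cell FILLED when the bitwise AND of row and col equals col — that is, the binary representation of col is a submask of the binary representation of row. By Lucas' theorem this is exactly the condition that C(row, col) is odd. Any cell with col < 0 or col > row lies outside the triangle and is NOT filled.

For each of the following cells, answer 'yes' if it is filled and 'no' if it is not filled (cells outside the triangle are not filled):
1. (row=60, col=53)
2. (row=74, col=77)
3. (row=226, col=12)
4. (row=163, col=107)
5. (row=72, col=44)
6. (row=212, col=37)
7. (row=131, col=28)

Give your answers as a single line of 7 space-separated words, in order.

(60,53): row=0b111100, col=0b110101, row AND col = 0b110100 = 52; 52 != 53 -> empty
(74,77): col outside [0, 74] -> not filled
(226,12): row=0b11100010, col=0b1100, row AND col = 0b0 = 0; 0 != 12 -> empty
(163,107): row=0b10100011, col=0b1101011, row AND col = 0b100011 = 35; 35 != 107 -> empty
(72,44): row=0b1001000, col=0b101100, row AND col = 0b1000 = 8; 8 != 44 -> empty
(212,37): row=0b11010100, col=0b100101, row AND col = 0b100 = 4; 4 != 37 -> empty
(131,28): row=0b10000011, col=0b11100, row AND col = 0b0 = 0; 0 != 28 -> empty

Answer: no no no no no no no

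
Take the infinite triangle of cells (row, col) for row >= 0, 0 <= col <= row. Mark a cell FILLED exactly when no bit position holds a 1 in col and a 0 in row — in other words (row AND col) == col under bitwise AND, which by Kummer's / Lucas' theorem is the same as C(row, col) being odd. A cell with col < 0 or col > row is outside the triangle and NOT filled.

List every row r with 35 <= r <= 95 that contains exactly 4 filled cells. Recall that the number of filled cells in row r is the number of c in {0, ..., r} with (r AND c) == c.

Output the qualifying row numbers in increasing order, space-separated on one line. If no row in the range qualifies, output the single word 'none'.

Answer: 36 40 48 65 66 68 72 80

Derivation:
Row r has 2^popcount(r) filled cells, so we need popcount(r) = log2(4) = 2.
Scan r = 35..95 and keep those with exactly 2 one-bits:
r=35=100011 popcount=3 -> skip
r=36=100100 popcount=2 -> KEEP
r=37=100101 popcount=3 -> skip
r=38=100110 popcount=3 -> skip
r=39=100111 popcount=4 -> skip
r=40=101000 popcount=2 -> KEEP
r=41=101001 popcount=3 -> skip
r=42=101010 popcount=3 -> skip
r=43=101011 popcount=4 -> skip
r=44=101100 popcount=3 -> skip
r=45=101101 popcount=4 -> skip
r=46=101110 popcount=4 -> skip
r=47=101111 popcount=5 -> skip
r=48=110000 popcount=2 -> KEEP
r=49=110001 popcount=3 -> skip
r=50=110010 popcount=3 -> skip
r=51=110011 popcount=4 -> skip
r=52=110100 popcount=3 -> skip
r=53=110101 popcount=4 -> skip
r=54=110110 popcount=4 -> skip
r=55=110111 popcount=5 -> skip
r=56=111000 popcount=3 -> skip
r=57=111001 popcount=4 -> skip
r=58=111010 popcount=4 -> skip
r=59=111011 popcount=5 -> skip
r=60=111100 popcount=4 -> skip
r=61=111101 popcount=5 -> skip
r=62=111110 popcount=5 -> skip
r=63=111111 popcount=6 -> skip
r=64=1000000 popcount=1 -> skip
r=65=1000001 popcount=2 -> KEEP
r=66=1000010 popcount=2 -> KEEP
r=67=1000011 popcount=3 -> skip
r=68=1000100 popcount=2 -> KEEP
r=69=1000101 popcount=3 -> skip
r=70=1000110 popcount=3 -> skip
r=71=1000111 popcount=4 -> skip
r=72=1001000 popcount=2 -> KEEP
r=73=1001001 popcount=3 -> skip
r=74=1001010 popcount=3 -> skip
r=75=1001011 popcount=4 -> skip
r=76=1001100 popcount=3 -> skip
r=77=1001101 popcount=4 -> skip
r=78=1001110 popcount=4 -> skip
r=79=1001111 popcount=5 -> skip
r=80=1010000 popcount=2 -> KEEP
r=81=1010001 popcount=3 -> skip
r=82=1010010 popcount=3 -> skip
r=83=1010011 popcount=4 -> skip
r=84=1010100 popcount=3 -> skip
r=85=1010101 popcount=4 -> skip
r=86=1010110 popcount=4 -> skip
r=87=1010111 popcount=5 -> skip
r=88=1011000 popcount=3 -> skip
r=89=1011001 popcount=4 -> skip
r=90=1011010 popcount=4 -> skip
r=91=1011011 popcount=5 -> skip
r=92=1011100 popcount=4 -> skip
r=93=1011101 popcount=5 -> skip
r=94=1011110 popcount=5 -> skip
r=95=1011111 popcount=6 -> skip
Kept rows: 36 40 48 65 66 68 72 80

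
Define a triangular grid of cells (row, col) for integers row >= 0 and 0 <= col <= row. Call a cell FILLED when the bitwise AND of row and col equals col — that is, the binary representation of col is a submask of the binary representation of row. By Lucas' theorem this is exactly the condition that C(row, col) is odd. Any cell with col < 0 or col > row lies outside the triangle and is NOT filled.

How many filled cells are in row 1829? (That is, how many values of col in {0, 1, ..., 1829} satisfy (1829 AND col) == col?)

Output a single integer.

1829 in binary = 11100100101
popcount(1829) = number of 1-bits in 11100100101 = 6
A col c satisfies (1829 AND c) == c iff every set bit of c is also set in 1829; each of the 6 set bits of 1829 can independently be on or off in c.
count = 2^6 = 64

Answer: 64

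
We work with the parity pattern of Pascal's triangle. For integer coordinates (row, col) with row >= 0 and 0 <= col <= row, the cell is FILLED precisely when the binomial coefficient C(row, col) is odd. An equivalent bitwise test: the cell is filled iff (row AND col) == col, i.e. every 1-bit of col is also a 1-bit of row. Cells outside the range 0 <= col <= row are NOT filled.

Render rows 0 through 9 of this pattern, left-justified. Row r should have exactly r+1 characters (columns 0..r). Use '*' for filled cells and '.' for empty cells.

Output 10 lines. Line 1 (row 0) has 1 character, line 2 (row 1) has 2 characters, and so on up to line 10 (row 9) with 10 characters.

Answer: *
**
*.*
****
*...*
**..**
*.*.*.*
********
*.......*
**......**

Derivation:
r0=0: *
r1=1: **
r2=10: *.*
r3=11: ****
r4=100: *...*
r5=101: **..**
r6=110: *.*.*.*
r7=111: ********
r8=1000: *.......*
r9=1001: **......**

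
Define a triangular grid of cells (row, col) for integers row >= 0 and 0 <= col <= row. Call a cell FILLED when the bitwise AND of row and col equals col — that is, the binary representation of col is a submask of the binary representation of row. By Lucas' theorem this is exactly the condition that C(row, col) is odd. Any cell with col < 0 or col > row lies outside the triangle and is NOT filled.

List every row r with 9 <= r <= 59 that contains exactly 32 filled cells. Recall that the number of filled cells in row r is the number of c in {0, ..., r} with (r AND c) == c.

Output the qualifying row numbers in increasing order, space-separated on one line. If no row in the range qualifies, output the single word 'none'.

Row r has 2^popcount(r) filled cells, so we need popcount(r) = log2(32) = 5.
Scan r = 9..59 and keep those with exactly 5 one-bits:
r=9=1001 popcount=2 -> skip
r=10=1010 popcount=2 -> skip
r=11=1011 popcount=3 -> skip
r=12=1100 popcount=2 -> skip
r=13=1101 popcount=3 -> skip
r=14=1110 popcount=3 -> skip
r=15=1111 popcount=4 -> skip
r=16=10000 popcount=1 -> skip
r=17=10001 popcount=2 -> skip
r=18=10010 popcount=2 -> skip
r=19=10011 popcount=3 -> skip
r=20=10100 popcount=2 -> skip
r=21=10101 popcount=3 -> skip
r=22=10110 popcount=3 -> skip
r=23=10111 popcount=4 -> skip
r=24=11000 popcount=2 -> skip
r=25=11001 popcount=3 -> skip
r=26=11010 popcount=3 -> skip
r=27=11011 popcount=4 -> skip
r=28=11100 popcount=3 -> skip
r=29=11101 popcount=4 -> skip
r=30=11110 popcount=4 -> skip
r=31=11111 popcount=5 -> KEEP
r=32=100000 popcount=1 -> skip
r=33=100001 popcount=2 -> skip
r=34=100010 popcount=2 -> skip
r=35=100011 popcount=3 -> skip
r=36=100100 popcount=2 -> skip
r=37=100101 popcount=3 -> skip
r=38=100110 popcount=3 -> skip
r=39=100111 popcount=4 -> skip
r=40=101000 popcount=2 -> skip
r=41=101001 popcount=3 -> skip
r=42=101010 popcount=3 -> skip
r=43=101011 popcount=4 -> skip
r=44=101100 popcount=3 -> skip
r=45=101101 popcount=4 -> skip
r=46=101110 popcount=4 -> skip
r=47=101111 popcount=5 -> KEEP
r=48=110000 popcount=2 -> skip
r=49=110001 popcount=3 -> skip
r=50=110010 popcount=3 -> skip
r=51=110011 popcount=4 -> skip
r=52=110100 popcount=3 -> skip
r=53=110101 popcount=4 -> skip
r=54=110110 popcount=4 -> skip
r=55=110111 popcount=5 -> KEEP
r=56=111000 popcount=3 -> skip
r=57=111001 popcount=4 -> skip
r=58=111010 popcount=4 -> skip
r=59=111011 popcount=5 -> KEEP
Kept rows: 31 47 55 59

Answer: 31 47 55 59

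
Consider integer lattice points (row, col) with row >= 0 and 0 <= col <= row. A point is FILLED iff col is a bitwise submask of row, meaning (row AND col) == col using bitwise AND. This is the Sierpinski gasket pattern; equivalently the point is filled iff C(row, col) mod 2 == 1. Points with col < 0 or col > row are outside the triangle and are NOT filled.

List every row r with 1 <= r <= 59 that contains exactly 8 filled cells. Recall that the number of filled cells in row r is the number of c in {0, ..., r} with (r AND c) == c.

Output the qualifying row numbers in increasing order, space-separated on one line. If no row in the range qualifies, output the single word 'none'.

Answer: 7 11 13 14 19 21 22 25 26 28 35 37 38 41 42 44 49 50 52 56

Derivation:
Row r has 2^popcount(r) filled cells, so we need popcount(r) = log2(8) = 3.
Scan r = 1..59 and keep those with exactly 3 one-bits:
r=1=1 popcount=1 -> skip
r=2=10 popcount=1 -> skip
r=3=11 popcount=2 -> skip
r=4=100 popcount=1 -> skip
r=5=101 popcount=2 -> skip
r=6=110 popcount=2 -> skip
r=7=111 popcount=3 -> KEEP
r=8=1000 popcount=1 -> skip
r=9=1001 popcount=2 -> skip
r=10=1010 popcount=2 -> skip
r=11=1011 popcount=3 -> KEEP
r=12=1100 popcount=2 -> skip
r=13=1101 popcount=3 -> KEEP
r=14=1110 popcount=3 -> KEEP
r=15=1111 popcount=4 -> skip
r=16=10000 popcount=1 -> skip
r=17=10001 popcount=2 -> skip
r=18=10010 popcount=2 -> skip
r=19=10011 popcount=3 -> KEEP
r=20=10100 popcount=2 -> skip
r=21=10101 popcount=3 -> KEEP
r=22=10110 popcount=3 -> KEEP
r=23=10111 popcount=4 -> skip
r=24=11000 popcount=2 -> skip
r=25=11001 popcount=3 -> KEEP
r=26=11010 popcount=3 -> KEEP
r=27=11011 popcount=4 -> skip
r=28=11100 popcount=3 -> KEEP
r=29=11101 popcount=4 -> skip
r=30=11110 popcount=4 -> skip
r=31=11111 popcount=5 -> skip
r=32=100000 popcount=1 -> skip
r=33=100001 popcount=2 -> skip
r=34=100010 popcount=2 -> skip
r=35=100011 popcount=3 -> KEEP
r=36=100100 popcount=2 -> skip
r=37=100101 popcount=3 -> KEEP
r=38=100110 popcount=3 -> KEEP
r=39=100111 popcount=4 -> skip
r=40=101000 popcount=2 -> skip
r=41=101001 popcount=3 -> KEEP
r=42=101010 popcount=3 -> KEEP
r=43=101011 popcount=4 -> skip
r=44=101100 popcount=3 -> KEEP
r=45=101101 popcount=4 -> skip
r=46=101110 popcount=4 -> skip
r=47=101111 popcount=5 -> skip
r=48=110000 popcount=2 -> skip
r=49=110001 popcount=3 -> KEEP
r=50=110010 popcount=3 -> KEEP
r=51=110011 popcount=4 -> skip
r=52=110100 popcount=3 -> KEEP
r=53=110101 popcount=4 -> skip
r=54=110110 popcount=4 -> skip
r=55=110111 popcount=5 -> skip
r=56=111000 popcount=3 -> KEEP
r=57=111001 popcount=4 -> skip
r=58=111010 popcount=4 -> skip
r=59=111011 popcount=5 -> skip
Kept rows: 7 11 13 14 19 21 22 25 26 28 35 37 38 41 42 44 49 50 52 56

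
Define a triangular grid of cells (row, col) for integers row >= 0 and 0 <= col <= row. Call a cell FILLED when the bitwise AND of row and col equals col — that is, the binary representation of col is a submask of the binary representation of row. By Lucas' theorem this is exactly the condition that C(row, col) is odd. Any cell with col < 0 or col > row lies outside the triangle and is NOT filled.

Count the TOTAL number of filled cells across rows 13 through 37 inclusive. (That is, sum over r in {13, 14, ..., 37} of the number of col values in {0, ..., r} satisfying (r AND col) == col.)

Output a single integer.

r13=1101 pc3: +8 =8
r14=1110 pc3: +8 =16
r15=1111 pc4: +16 =32
r16=10000 pc1: +2 =34
r17=10001 pc2: +4 =38
r18=10010 pc2: +4 =42
r19=10011 pc3: +8 =50
r20=10100 pc2: +4 =54
r21=10101 pc3: +8 =62
r22=10110 pc3: +8 =70
r23=10111 pc4: +16 =86
r24=11000 pc2: +4 =90
r25=11001 pc3: +8 =98
r26=11010 pc3: +8 =106
r27=11011 pc4: +16 =122
r28=11100 pc3: +8 =130
r29=11101 pc4: +16 =146
r30=11110 pc4: +16 =162
r31=11111 pc5: +32 =194
r32=100000 pc1: +2 =196
r33=100001 pc2: +4 =200
r34=100010 pc2: +4 =204
r35=100011 pc3: +8 =212
r36=100100 pc2: +4 =216
r37=100101 pc3: +8 =224

Answer: 224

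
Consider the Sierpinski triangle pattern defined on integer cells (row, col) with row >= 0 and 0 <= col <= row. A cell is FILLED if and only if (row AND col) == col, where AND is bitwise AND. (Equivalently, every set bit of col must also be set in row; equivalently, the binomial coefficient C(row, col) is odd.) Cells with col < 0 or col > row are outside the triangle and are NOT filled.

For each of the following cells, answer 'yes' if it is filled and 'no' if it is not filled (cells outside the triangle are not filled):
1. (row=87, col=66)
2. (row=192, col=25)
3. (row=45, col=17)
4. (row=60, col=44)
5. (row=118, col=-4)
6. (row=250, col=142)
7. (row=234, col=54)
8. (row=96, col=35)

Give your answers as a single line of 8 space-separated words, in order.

Answer: yes no no yes no no no no

Derivation:
(87,66): row=0b1010111, col=0b1000010, row AND col = 0b1000010 = 66; 66 == 66 -> filled
(192,25): row=0b11000000, col=0b11001, row AND col = 0b0 = 0; 0 != 25 -> empty
(45,17): row=0b101101, col=0b10001, row AND col = 0b1 = 1; 1 != 17 -> empty
(60,44): row=0b111100, col=0b101100, row AND col = 0b101100 = 44; 44 == 44 -> filled
(118,-4): col outside [0, 118] -> not filled
(250,142): row=0b11111010, col=0b10001110, row AND col = 0b10001010 = 138; 138 != 142 -> empty
(234,54): row=0b11101010, col=0b110110, row AND col = 0b100010 = 34; 34 != 54 -> empty
(96,35): row=0b1100000, col=0b100011, row AND col = 0b100000 = 32; 32 != 35 -> empty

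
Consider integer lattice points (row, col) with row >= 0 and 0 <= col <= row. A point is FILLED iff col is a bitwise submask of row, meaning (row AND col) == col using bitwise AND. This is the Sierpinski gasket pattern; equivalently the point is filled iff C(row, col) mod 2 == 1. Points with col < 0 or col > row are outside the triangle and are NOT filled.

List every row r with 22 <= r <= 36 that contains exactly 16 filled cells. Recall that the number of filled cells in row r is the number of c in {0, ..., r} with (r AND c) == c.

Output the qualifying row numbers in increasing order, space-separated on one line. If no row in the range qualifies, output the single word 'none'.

Row r has 2^popcount(r) filled cells, so we need popcount(r) = log2(16) = 4.
Scan r = 22..36 and keep those with exactly 4 one-bits:
r=22=10110 popcount=3 -> skip
r=23=10111 popcount=4 -> KEEP
r=24=11000 popcount=2 -> skip
r=25=11001 popcount=3 -> skip
r=26=11010 popcount=3 -> skip
r=27=11011 popcount=4 -> KEEP
r=28=11100 popcount=3 -> skip
r=29=11101 popcount=4 -> KEEP
r=30=11110 popcount=4 -> KEEP
r=31=11111 popcount=5 -> skip
r=32=100000 popcount=1 -> skip
r=33=100001 popcount=2 -> skip
r=34=100010 popcount=2 -> skip
r=35=100011 popcount=3 -> skip
r=36=100100 popcount=2 -> skip
Kept rows: 23 27 29 30

Answer: 23 27 29 30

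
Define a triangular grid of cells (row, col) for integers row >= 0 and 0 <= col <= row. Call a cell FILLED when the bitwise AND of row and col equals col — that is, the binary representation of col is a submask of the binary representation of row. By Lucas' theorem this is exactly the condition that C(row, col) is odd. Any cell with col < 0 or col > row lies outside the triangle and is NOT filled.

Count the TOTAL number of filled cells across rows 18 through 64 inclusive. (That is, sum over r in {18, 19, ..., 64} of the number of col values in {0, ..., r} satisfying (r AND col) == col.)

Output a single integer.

r18=10010 pc2: +4 =4
r19=10011 pc3: +8 =12
r20=10100 pc2: +4 =16
r21=10101 pc3: +8 =24
r22=10110 pc3: +8 =32
r23=10111 pc4: +16 =48
r24=11000 pc2: +4 =52
r25=11001 pc3: +8 =60
r26=11010 pc3: +8 =68
r27=11011 pc4: +16 =84
r28=11100 pc3: +8 =92
r29=11101 pc4: +16 =108
r30=11110 pc4: +16 =124
r31=11111 pc5: +32 =156
r32=100000 pc1: +2 =158
r33=100001 pc2: +4 =162
r34=100010 pc2: +4 =166
r35=100011 pc3: +8 =174
r36=100100 pc2: +4 =178
r37=100101 pc3: +8 =186
r38=100110 pc3: +8 =194
r39=100111 pc4: +16 =210
r40=101000 pc2: +4 =214
r41=101001 pc3: +8 =222
r42=101010 pc3: +8 =230
r43=101011 pc4: +16 =246
r44=101100 pc3: +8 =254
r45=101101 pc4: +16 =270
r46=101110 pc4: +16 =286
r47=101111 pc5: +32 =318
r48=110000 pc2: +4 =322
r49=110001 pc3: +8 =330
r50=110010 pc3: +8 =338
r51=110011 pc4: +16 =354
r52=110100 pc3: +8 =362
r53=110101 pc4: +16 =378
r54=110110 pc4: +16 =394
r55=110111 pc5: +32 =426
r56=111000 pc3: +8 =434
r57=111001 pc4: +16 =450
r58=111010 pc4: +16 =466
r59=111011 pc5: +32 =498
r60=111100 pc4: +16 =514
r61=111101 pc5: +32 =546
r62=111110 pc5: +32 =578
r63=111111 pc6: +64 =642
r64=1000000 pc1: +2 =644

Answer: 644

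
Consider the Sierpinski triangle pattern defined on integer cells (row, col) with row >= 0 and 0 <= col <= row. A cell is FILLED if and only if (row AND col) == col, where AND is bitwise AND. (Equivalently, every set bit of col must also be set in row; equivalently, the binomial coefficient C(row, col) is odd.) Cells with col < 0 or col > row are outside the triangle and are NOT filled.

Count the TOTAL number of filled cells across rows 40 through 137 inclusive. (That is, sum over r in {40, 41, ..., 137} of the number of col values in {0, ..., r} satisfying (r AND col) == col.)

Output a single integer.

Answer: 1956

Derivation:
r40=101000 pc2: +4 =4
r41=101001 pc3: +8 =12
r42=101010 pc3: +8 =20
r43=101011 pc4: +16 =36
r44=101100 pc3: +8 =44
r45=101101 pc4: +16 =60
r46=101110 pc4: +16 =76
r47=101111 pc5: +32 =108
r48=110000 pc2: +4 =112
r49=110001 pc3: +8 =120
r50=110010 pc3: +8 =128
r51=110011 pc4: +16 =144
r52=110100 pc3: +8 =152
r53=110101 pc4: +16 =168
r54=110110 pc4: +16 =184
r55=110111 pc5: +32 =216
r56=111000 pc3: +8 =224
r57=111001 pc4: +16 =240
r58=111010 pc4: +16 =256
r59=111011 pc5: +32 =288
r60=111100 pc4: +16 =304
r61=111101 pc5: +32 =336
r62=111110 pc5: +32 =368
r63=111111 pc6: +64 =432
r64=1000000 pc1: +2 =434
r65=1000001 pc2: +4 =438
r66=1000010 pc2: +4 =442
r67=1000011 pc3: +8 =450
r68=1000100 pc2: +4 =454
r69=1000101 pc3: +8 =462
r70=1000110 pc3: +8 =470
r71=1000111 pc4: +16 =486
r72=1001000 pc2: +4 =490
r73=1001001 pc3: +8 =498
r74=1001010 pc3: +8 =506
r75=1001011 pc4: +16 =522
r76=1001100 pc3: +8 =530
r77=1001101 pc4: +16 =546
r78=1001110 pc4: +16 =562
r79=1001111 pc5: +32 =594
r80=1010000 pc2: +4 =598
r81=1010001 pc3: +8 =606
r82=1010010 pc3: +8 =614
r83=1010011 pc4: +16 =630
r84=1010100 pc3: +8 =638
r85=1010101 pc4: +16 =654
r86=1010110 pc4: +16 =670
r87=1010111 pc5: +32 =702
r88=1011000 pc3: +8 =710
r89=1011001 pc4: +16 =726
r90=1011010 pc4: +16 =742
r91=1011011 pc5: +32 =774
r92=1011100 pc4: +16 =790
r93=1011101 pc5: +32 =822
r94=1011110 pc5: +32 =854
r95=1011111 pc6: +64 =918
r96=1100000 pc2: +4 =922
r97=1100001 pc3: +8 =930
r98=1100010 pc3: +8 =938
r99=1100011 pc4: +16 =954
r100=1100100 pc3: +8 =962
r101=1100101 pc4: +16 =978
r102=1100110 pc4: +16 =994
r103=1100111 pc5: +32 =1026
r104=1101000 pc3: +8 =1034
r105=1101001 pc4: +16 =1050
r106=1101010 pc4: +16 =1066
r107=1101011 pc5: +32 =1098
r108=1101100 pc4: +16 =1114
r109=1101101 pc5: +32 =1146
r110=1101110 pc5: +32 =1178
r111=1101111 pc6: +64 =1242
r112=1110000 pc3: +8 =1250
r113=1110001 pc4: +16 =1266
r114=1110010 pc4: +16 =1282
r115=1110011 pc5: +32 =1314
r116=1110100 pc4: +16 =1330
r117=1110101 pc5: +32 =1362
r118=1110110 pc5: +32 =1394
r119=1110111 pc6: +64 =1458
r120=1111000 pc4: +16 =1474
r121=1111001 pc5: +32 =1506
r122=1111010 pc5: +32 =1538
r123=1111011 pc6: +64 =1602
r124=1111100 pc5: +32 =1634
r125=1111101 pc6: +64 =1698
r126=1111110 pc6: +64 =1762
r127=1111111 pc7: +128 =1890
r128=10000000 pc1: +2 =1892
r129=10000001 pc2: +4 =1896
r130=10000010 pc2: +4 =1900
r131=10000011 pc3: +8 =1908
r132=10000100 pc2: +4 =1912
r133=10000101 pc3: +8 =1920
r134=10000110 pc3: +8 =1928
r135=10000111 pc4: +16 =1944
r136=10001000 pc2: +4 =1948
r137=10001001 pc3: +8 =1956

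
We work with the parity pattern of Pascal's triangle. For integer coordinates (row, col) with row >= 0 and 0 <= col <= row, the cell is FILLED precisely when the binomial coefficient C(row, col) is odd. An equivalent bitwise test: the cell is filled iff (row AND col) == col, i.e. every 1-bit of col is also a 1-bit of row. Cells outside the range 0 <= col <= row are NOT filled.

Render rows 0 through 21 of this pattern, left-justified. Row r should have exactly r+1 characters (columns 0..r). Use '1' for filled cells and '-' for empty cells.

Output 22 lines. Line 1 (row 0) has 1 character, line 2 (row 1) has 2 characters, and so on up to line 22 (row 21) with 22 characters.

r0=0: 1
r1=1: 11
r2=10: 1-1
r3=11: 1111
r4=100: 1---1
r5=101: 11--11
r6=110: 1-1-1-1
r7=111: 11111111
r8=1000: 1-------1
r9=1001: 11------11
r10=1010: 1-1-----1-1
r11=1011: 1111----1111
r12=1100: 1---1---1---1
r13=1101: 11--11--11--11
r14=1110: 1-1-1-1-1-1-1-1
r15=1111: 1111111111111111
r16=10000: 1---------------1
r17=10001: 11--------------11
r18=10010: 1-1-------------1-1
r19=10011: 1111------------1111
r20=10100: 1---1-----------1---1
r21=10101: 11--11----------11--11

Answer: 1
11
1-1
1111
1---1
11--11
1-1-1-1
11111111
1-------1
11------11
1-1-----1-1
1111----1111
1---1---1---1
11--11--11--11
1-1-1-1-1-1-1-1
1111111111111111
1---------------1
11--------------11
1-1-------------1-1
1111------------1111
1---1-----------1---1
11--11----------11--11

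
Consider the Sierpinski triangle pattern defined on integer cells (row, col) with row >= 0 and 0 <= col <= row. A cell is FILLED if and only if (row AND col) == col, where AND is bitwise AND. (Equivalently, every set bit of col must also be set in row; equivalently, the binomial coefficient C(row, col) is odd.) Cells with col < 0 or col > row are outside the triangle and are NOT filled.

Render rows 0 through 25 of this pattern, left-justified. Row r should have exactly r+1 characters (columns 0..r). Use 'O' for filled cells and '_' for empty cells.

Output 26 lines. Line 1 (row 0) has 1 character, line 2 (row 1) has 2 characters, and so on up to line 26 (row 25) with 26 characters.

r0=0: O
r1=1: OO
r2=10: O_O
r3=11: OOOO
r4=100: O___O
r5=101: OO__OO
r6=110: O_O_O_O
r7=111: OOOOOOOO
r8=1000: O_______O
r9=1001: OO______OO
r10=1010: O_O_____O_O
r11=1011: OOOO____OOOO
r12=1100: O___O___O___O
r13=1101: OO__OO__OO__OO
r14=1110: O_O_O_O_O_O_O_O
r15=1111: OOOOOOOOOOOOOOOO
r16=10000: O_______________O
r17=10001: OO______________OO
r18=10010: O_O_____________O_O
r19=10011: OOOO____________OOOO
r20=10100: O___O___________O___O
r21=10101: OO__OO__________OO__OO
r22=10110: O_O_O_O_________O_O_O_O
r23=10111: OOOOOOOO________OOOOOOOO
r24=11000: O_______O_______O_______O
r25=11001: OO______OO______OO______OO

Answer: O
OO
O_O
OOOO
O___O
OO__OO
O_O_O_O
OOOOOOOO
O_______O
OO______OO
O_O_____O_O
OOOO____OOOO
O___O___O___O
OO__OO__OO__OO
O_O_O_O_O_O_O_O
OOOOOOOOOOOOOOOO
O_______________O
OO______________OO
O_O_____________O_O
OOOO____________OOOO
O___O___________O___O
OO__OO__________OO__OO
O_O_O_O_________O_O_O_O
OOOOOOOO________OOOOOOOO
O_______O_______O_______O
OO______OO______OO______OO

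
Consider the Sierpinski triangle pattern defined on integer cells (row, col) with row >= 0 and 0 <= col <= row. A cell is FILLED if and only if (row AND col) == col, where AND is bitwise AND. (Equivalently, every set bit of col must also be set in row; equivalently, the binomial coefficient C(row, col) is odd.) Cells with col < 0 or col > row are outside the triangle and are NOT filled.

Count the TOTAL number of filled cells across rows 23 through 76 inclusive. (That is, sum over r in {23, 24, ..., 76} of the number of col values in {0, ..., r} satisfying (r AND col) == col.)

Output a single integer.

r23=10111 pc4: +16 =16
r24=11000 pc2: +4 =20
r25=11001 pc3: +8 =28
r26=11010 pc3: +8 =36
r27=11011 pc4: +16 =52
r28=11100 pc3: +8 =60
r29=11101 pc4: +16 =76
r30=11110 pc4: +16 =92
r31=11111 pc5: +32 =124
r32=100000 pc1: +2 =126
r33=100001 pc2: +4 =130
r34=100010 pc2: +4 =134
r35=100011 pc3: +8 =142
r36=100100 pc2: +4 =146
r37=100101 pc3: +8 =154
r38=100110 pc3: +8 =162
r39=100111 pc4: +16 =178
r40=101000 pc2: +4 =182
r41=101001 pc3: +8 =190
r42=101010 pc3: +8 =198
r43=101011 pc4: +16 =214
r44=101100 pc3: +8 =222
r45=101101 pc4: +16 =238
r46=101110 pc4: +16 =254
r47=101111 pc5: +32 =286
r48=110000 pc2: +4 =290
r49=110001 pc3: +8 =298
r50=110010 pc3: +8 =306
r51=110011 pc4: +16 =322
r52=110100 pc3: +8 =330
r53=110101 pc4: +16 =346
r54=110110 pc4: +16 =362
r55=110111 pc5: +32 =394
r56=111000 pc3: +8 =402
r57=111001 pc4: +16 =418
r58=111010 pc4: +16 =434
r59=111011 pc5: +32 =466
r60=111100 pc4: +16 =482
r61=111101 pc5: +32 =514
r62=111110 pc5: +32 =546
r63=111111 pc6: +64 =610
r64=1000000 pc1: +2 =612
r65=1000001 pc2: +4 =616
r66=1000010 pc2: +4 =620
r67=1000011 pc3: +8 =628
r68=1000100 pc2: +4 =632
r69=1000101 pc3: +8 =640
r70=1000110 pc3: +8 =648
r71=1000111 pc4: +16 =664
r72=1001000 pc2: +4 =668
r73=1001001 pc3: +8 =676
r74=1001010 pc3: +8 =684
r75=1001011 pc4: +16 =700
r76=1001100 pc3: +8 =708

Answer: 708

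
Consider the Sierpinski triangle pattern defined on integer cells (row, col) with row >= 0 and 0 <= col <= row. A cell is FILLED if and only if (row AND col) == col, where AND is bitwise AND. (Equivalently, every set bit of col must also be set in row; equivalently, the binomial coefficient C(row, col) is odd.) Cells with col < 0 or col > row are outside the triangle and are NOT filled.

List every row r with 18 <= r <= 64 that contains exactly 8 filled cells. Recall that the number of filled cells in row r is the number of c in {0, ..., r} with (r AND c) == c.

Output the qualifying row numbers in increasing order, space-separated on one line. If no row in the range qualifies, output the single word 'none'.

Answer: 19 21 22 25 26 28 35 37 38 41 42 44 49 50 52 56

Derivation:
Row r has 2^popcount(r) filled cells, so we need popcount(r) = log2(8) = 3.
Scan r = 18..64 and keep those with exactly 3 one-bits:
r=18=10010 popcount=2 -> skip
r=19=10011 popcount=3 -> KEEP
r=20=10100 popcount=2 -> skip
r=21=10101 popcount=3 -> KEEP
r=22=10110 popcount=3 -> KEEP
r=23=10111 popcount=4 -> skip
r=24=11000 popcount=2 -> skip
r=25=11001 popcount=3 -> KEEP
r=26=11010 popcount=3 -> KEEP
r=27=11011 popcount=4 -> skip
r=28=11100 popcount=3 -> KEEP
r=29=11101 popcount=4 -> skip
r=30=11110 popcount=4 -> skip
r=31=11111 popcount=5 -> skip
r=32=100000 popcount=1 -> skip
r=33=100001 popcount=2 -> skip
r=34=100010 popcount=2 -> skip
r=35=100011 popcount=3 -> KEEP
r=36=100100 popcount=2 -> skip
r=37=100101 popcount=3 -> KEEP
r=38=100110 popcount=3 -> KEEP
r=39=100111 popcount=4 -> skip
r=40=101000 popcount=2 -> skip
r=41=101001 popcount=3 -> KEEP
r=42=101010 popcount=3 -> KEEP
r=43=101011 popcount=4 -> skip
r=44=101100 popcount=3 -> KEEP
r=45=101101 popcount=4 -> skip
r=46=101110 popcount=4 -> skip
r=47=101111 popcount=5 -> skip
r=48=110000 popcount=2 -> skip
r=49=110001 popcount=3 -> KEEP
r=50=110010 popcount=3 -> KEEP
r=51=110011 popcount=4 -> skip
r=52=110100 popcount=3 -> KEEP
r=53=110101 popcount=4 -> skip
r=54=110110 popcount=4 -> skip
r=55=110111 popcount=5 -> skip
r=56=111000 popcount=3 -> KEEP
r=57=111001 popcount=4 -> skip
r=58=111010 popcount=4 -> skip
r=59=111011 popcount=5 -> skip
r=60=111100 popcount=4 -> skip
r=61=111101 popcount=5 -> skip
r=62=111110 popcount=5 -> skip
r=63=111111 popcount=6 -> skip
r=64=1000000 popcount=1 -> skip
Kept rows: 19 21 22 25 26 28 35 37 38 41 42 44 49 50 52 56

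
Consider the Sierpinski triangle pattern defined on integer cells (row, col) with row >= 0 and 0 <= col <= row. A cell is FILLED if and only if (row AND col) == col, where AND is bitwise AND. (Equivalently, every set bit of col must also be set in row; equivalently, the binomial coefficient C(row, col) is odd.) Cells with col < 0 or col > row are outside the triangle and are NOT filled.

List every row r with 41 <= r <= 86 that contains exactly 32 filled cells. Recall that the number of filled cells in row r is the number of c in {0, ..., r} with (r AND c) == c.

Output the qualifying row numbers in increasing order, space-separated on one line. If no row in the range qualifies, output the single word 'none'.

Answer: 47 55 59 61 62 79

Derivation:
Row r has 2^popcount(r) filled cells, so we need popcount(r) = log2(32) = 5.
Scan r = 41..86 and keep those with exactly 5 one-bits:
r=41=101001 popcount=3 -> skip
r=42=101010 popcount=3 -> skip
r=43=101011 popcount=4 -> skip
r=44=101100 popcount=3 -> skip
r=45=101101 popcount=4 -> skip
r=46=101110 popcount=4 -> skip
r=47=101111 popcount=5 -> KEEP
r=48=110000 popcount=2 -> skip
r=49=110001 popcount=3 -> skip
r=50=110010 popcount=3 -> skip
r=51=110011 popcount=4 -> skip
r=52=110100 popcount=3 -> skip
r=53=110101 popcount=4 -> skip
r=54=110110 popcount=4 -> skip
r=55=110111 popcount=5 -> KEEP
r=56=111000 popcount=3 -> skip
r=57=111001 popcount=4 -> skip
r=58=111010 popcount=4 -> skip
r=59=111011 popcount=5 -> KEEP
r=60=111100 popcount=4 -> skip
r=61=111101 popcount=5 -> KEEP
r=62=111110 popcount=5 -> KEEP
r=63=111111 popcount=6 -> skip
r=64=1000000 popcount=1 -> skip
r=65=1000001 popcount=2 -> skip
r=66=1000010 popcount=2 -> skip
r=67=1000011 popcount=3 -> skip
r=68=1000100 popcount=2 -> skip
r=69=1000101 popcount=3 -> skip
r=70=1000110 popcount=3 -> skip
r=71=1000111 popcount=4 -> skip
r=72=1001000 popcount=2 -> skip
r=73=1001001 popcount=3 -> skip
r=74=1001010 popcount=3 -> skip
r=75=1001011 popcount=4 -> skip
r=76=1001100 popcount=3 -> skip
r=77=1001101 popcount=4 -> skip
r=78=1001110 popcount=4 -> skip
r=79=1001111 popcount=5 -> KEEP
r=80=1010000 popcount=2 -> skip
r=81=1010001 popcount=3 -> skip
r=82=1010010 popcount=3 -> skip
r=83=1010011 popcount=4 -> skip
r=84=1010100 popcount=3 -> skip
r=85=1010101 popcount=4 -> skip
r=86=1010110 popcount=4 -> skip
Kept rows: 47 55 59 61 62 79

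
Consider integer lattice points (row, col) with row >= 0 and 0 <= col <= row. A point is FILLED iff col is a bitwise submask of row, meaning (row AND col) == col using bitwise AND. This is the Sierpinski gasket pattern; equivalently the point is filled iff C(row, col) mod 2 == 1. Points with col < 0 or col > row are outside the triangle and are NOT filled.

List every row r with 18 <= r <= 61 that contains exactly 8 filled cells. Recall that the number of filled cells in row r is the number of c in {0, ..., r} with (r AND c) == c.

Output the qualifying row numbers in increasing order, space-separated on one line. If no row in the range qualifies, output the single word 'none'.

Answer: 19 21 22 25 26 28 35 37 38 41 42 44 49 50 52 56

Derivation:
Row r has 2^popcount(r) filled cells, so we need popcount(r) = log2(8) = 3.
Scan r = 18..61 and keep those with exactly 3 one-bits:
r=18=10010 popcount=2 -> skip
r=19=10011 popcount=3 -> KEEP
r=20=10100 popcount=2 -> skip
r=21=10101 popcount=3 -> KEEP
r=22=10110 popcount=3 -> KEEP
r=23=10111 popcount=4 -> skip
r=24=11000 popcount=2 -> skip
r=25=11001 popcount=3 -> KEEP
r=26=11010 popcount=3 -> KEEP
r=27=11011 popcount=4 -> skip
r=28=11100 popcount=3 -> KEEP
r=29=11101 popcount=4 -> skip
r=30=11110 popcount=4 -> skip
r=31=11111 popcount=5 -> skip
r=32=100000 popcount=1 -> skip
r=33=100001 popcount=2 -> skip
r=34=100010 popcount=2 -> skip
r=35=100011 popcount=3 -> KEEP
r=36=100100 popcount=2 -> skip
r=37=100101 popcount=3 -> KEEP
r=38=100110 popcount=3 -> KEEP
r=39=100111 popcount=4 -> skip
r=40=101000 popcount=2 -> skip
r=41=101001 popcount=3 -> KEEP
r=42=101010 popcount=3 -> KEEP
r=43=101011 popcount=4 -> skip
r=44=101100 popcount=3 -> KEEP
r=45=101101 popcount=4 -> skip
r=46=101110 popcount=4 -> skip
r=47=101111 popcount=5 -> skip
r=48=110000 popcount=2 -> skip
r=49=110001 popcount=3 -> KEEP
r=50=110010 popcount=3 -> KEEP
r=51=110011 popcount=4 -> skip
r=52=110100 popcount=3 -> KEEP
r=53=110101 popcount=4 -> skip
r=54=110110 popcount=4 -> skip
r=55=110111 popcount=5 -> skip
r=56=111000 popcount=3 -> KEEP
r=57=111001 popcount=4 -> skip
r=58=111010 popcount=4 -> skip
r=59=111011 popcount=5 -> skip
r=60=111100 popcount=4 -> skip
r=61=111101 popcount=5 -> skip
Kept rows: 19 21 22 25 26 28 35 37 38 41 42 44 49 50 52 56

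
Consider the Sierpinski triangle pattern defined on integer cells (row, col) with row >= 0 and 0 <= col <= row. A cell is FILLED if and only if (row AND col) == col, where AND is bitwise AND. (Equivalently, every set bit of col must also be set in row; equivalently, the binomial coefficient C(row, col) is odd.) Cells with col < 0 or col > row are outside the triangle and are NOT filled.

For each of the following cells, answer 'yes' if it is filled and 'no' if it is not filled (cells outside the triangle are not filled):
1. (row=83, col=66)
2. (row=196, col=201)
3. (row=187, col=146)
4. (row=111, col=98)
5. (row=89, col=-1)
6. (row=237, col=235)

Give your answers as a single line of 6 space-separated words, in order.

(83,66): row=0b1010011, col=0b1000010, row AND col = 0b1000010 = 66; 66 == 66 -> filled
(196,201): col outside [0, 196] -> not filled
(187,146): row=0b10111011, col=0b10010010, row AND col = 0b10010010 = 146; 146 == 146 -> filled
(111,98): row=0b1101111, col=0b1100010, row AND col = 0b1100010 = 98; 98 == 98 -> filled
(89,-1): col outside [0, 89] -> not filled
(237,235): row=0b11101101, col=0b11101011, row AND col = 0b11101001 = 233; 233 != 235 -> empty

Answer: yes no yes yes no no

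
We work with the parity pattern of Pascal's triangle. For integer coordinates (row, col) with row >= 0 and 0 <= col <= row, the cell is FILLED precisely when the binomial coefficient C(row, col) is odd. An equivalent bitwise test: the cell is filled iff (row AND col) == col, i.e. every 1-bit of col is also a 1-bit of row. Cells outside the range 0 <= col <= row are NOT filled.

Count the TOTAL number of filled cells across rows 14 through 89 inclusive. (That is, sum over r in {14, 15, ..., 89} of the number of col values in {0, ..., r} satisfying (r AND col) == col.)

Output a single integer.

r14=1110 pc3: +8 =8
r15=1111 pc4: +16 =24
r16=10000 pc1: +2 =26
r17=10001 pc2: +4 =30
r18=10010 pc2: +4 =34
r19=10011 pc3: +8 =42
r20=10100 pc2: +4 =46
r21=10101 pc3: +8 =54
r22=10110 pc3: +8 =62
r23=10111 pc4: +16 =78
r24=11000 pc2: +4 =82
r25=11001 pc3: +8 =90
r26=11010 pc3: +8 =98
r27=11011 pc4: +16 =114
r28=11100 pc3: +8 =122
r29=11101 pc4: +16 =138
r30=11110 pc4: +16 =154
r31=11111 pc5: +32 =186
r32=100000 pc1: +2 =188
r33=100001 pc2: +4 =192
r34=100010 pc2: +4 =196
r35=100011 pc3: +8 =204
r36=100100 pc2: +4 =208
r37=100101 pc3: +8 =216
r38=100110 pc3: +8 =224
r39=100111 pc4: +16 =240
r40=101000 pc2: +4 =244
r41=101001 pc3: +8 =252
r42=101010 pc3: +8 =260
r43=101011 pc4: +16 =276
r44=101100 pc3: +8 =284
r45=101101 pc4: +16 =300
r46=101110 pc4: +16 =316
r47=101111 pc5: +32 =348
r48=110000 pc2: +4 =352
r49=110001 pc3: +8 =360
r50=110010 pc3: +8 =368
r51=110011 pc4: +16 =384
r52=110100 pc3: +8 =392
r53=110101 pc4: +16 =408
r54=110110 pc4: +16 =424
r55=110111 pc5: +32 =456
r56=111000 pc3: +8 =464
r57=111001 pc4: +16 =480
r58=111010 pc4: +16 =496
r59=111011 pc5: +32 =528
r60=111100 pc4: +16 =544
r61=111101 pc5: +32 =576
r62=111110 pc5: +32 =608
r63=111111 pc6: +64 =672
r64=1000000 pc1: +2 =674
r65=1000001 pc2: +4 =678
r66=1000010 pc2: +4 =682
r67=1000011 pc3: +8 =690
r68=1000100 pc2: +4 =694
r69=1000101 pc3: +8 =702
r70=1000110 pc3: +8 =710
r71=1000111 pc4: +16 =726
r72=1001000 pc2: +4 =730
r73=1001001 pc3: +8 =738
r74=1001010 pc3: +8 =746
r75=1001011 pc4: +16 =762
r76=1001100 pc3: +8 =770
r77=1001101 pc4: +16 =786
r78=1001110 pc4: +16 =802
r79=1001111 pc5: +32 =834
r80=1010000 pc2: +4 =838
r81=1010001 pc3: +8 =846
r82=1010010 pc3: +8 =854
r83=1010011 pc4: +16 =870
r84=1010100 pc3: +8 =878
r85=1010101 pc4: +16 =894
r86=1010110 pc4: +16 =910
r87=1010111 pc5: +32 =942
r88=1011000 pc3: +8 =950
r89=1011001 pc4: +16 =966

Answer: 966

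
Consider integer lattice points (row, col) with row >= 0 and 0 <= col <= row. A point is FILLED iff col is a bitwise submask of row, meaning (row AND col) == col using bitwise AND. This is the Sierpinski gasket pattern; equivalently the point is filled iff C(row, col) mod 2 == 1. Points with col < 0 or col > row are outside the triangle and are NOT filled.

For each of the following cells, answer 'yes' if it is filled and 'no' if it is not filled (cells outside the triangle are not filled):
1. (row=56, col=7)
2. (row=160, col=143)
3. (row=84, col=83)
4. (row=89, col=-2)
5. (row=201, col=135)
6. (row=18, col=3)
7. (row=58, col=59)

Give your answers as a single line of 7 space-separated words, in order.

Answer: no no no no no no no

Derivation:
(56,7): row=0b111000, col=0b111, row AND col = 0b0 = 0; 0 != 7 -> empty
(160,143): row=0b10100000, col=0b10001111, row AND col = 0b10000000 = 128; 128 != 143 -> empty
(84,83): row=0b1010100, col=0b1010011, row AND col = 0b1010000 = 80; 80 != 83 -> empty
(89,-2): col outside [0, 89] -> not filled
(201,135): row=0b11001001, col=0b10000111, row AND col = 0b10000001 = 129; 129 != 135 -> empty
(18,3): row=0b10010, col=0b11, row AND col = 0b10 = 2; 2 != 3 -> empty
(58,59): col outside [0, 58] -> not filled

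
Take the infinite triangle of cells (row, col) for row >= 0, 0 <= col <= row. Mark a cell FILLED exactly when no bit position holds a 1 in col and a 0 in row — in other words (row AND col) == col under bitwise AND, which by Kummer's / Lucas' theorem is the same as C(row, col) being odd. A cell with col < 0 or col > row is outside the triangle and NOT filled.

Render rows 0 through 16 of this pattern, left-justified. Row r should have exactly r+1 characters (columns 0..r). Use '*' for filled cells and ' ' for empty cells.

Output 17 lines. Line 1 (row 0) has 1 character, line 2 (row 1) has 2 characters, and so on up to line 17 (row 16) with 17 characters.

r0=0: *
r1=1: **
r2=10: * *
r3=11: ****
r4=100: *   *
r5=101: **  **
r6=110: * * * *
r7=111: ********
r8=1000: *       *
r9=1001: **      **
r10=1010: * *     * *
r11=1011: ****    ****
r12=1100: *   *   *   *
r13=1101: **  **  **  **
r14=1110: * * * * * * * *
r15=1111: ****************
r16=10000: *               *

Answer: *
**
* *
****
*   *
**  **
* * * *
********
*       *
**      **
* *     * *
****    ****
*   *   *   *
**  **  **  **
* * * * * * * *
****************
*               *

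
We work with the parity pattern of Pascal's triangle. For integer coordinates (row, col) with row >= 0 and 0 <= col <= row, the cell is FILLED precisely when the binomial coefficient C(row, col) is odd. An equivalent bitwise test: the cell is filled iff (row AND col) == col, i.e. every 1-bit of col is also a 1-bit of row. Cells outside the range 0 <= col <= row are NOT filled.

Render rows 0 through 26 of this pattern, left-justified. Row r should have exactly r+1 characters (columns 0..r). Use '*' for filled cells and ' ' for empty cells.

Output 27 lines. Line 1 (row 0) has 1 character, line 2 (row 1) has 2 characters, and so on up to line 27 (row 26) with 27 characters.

Answer: *
**
* *
****
*   *
**  **
* * * *
********
*       *
**      **
* *     * *
****    ****
*   *   *   *
**  **  **  **
* * * * * * * *
****************
*               *
**              **
* *             * *
****            ****
*   *           *   *
**  **          **  **
* * * *         * * * *
********        ********
*       *       *       *
**      **      **      **
* *     * *     * *     * *

Derivation:
r0=0: *
r1=1: **
r2=10: * *
r3=11: ****
r4=100: *   *
r5=101: **  **
r6=110: * * * *
r7=111: ********
r8=1000: *       *
r9=1001: **      **
r10=1010: * *     * *
r11=1011: ****    ****
r12=1100: *   *   *   *
r13=1101: **  **  **  **
r14=1110: * * * * * * * *
r15=1111: ****************
r16=10000: *               *
r17=10001: **              **
r18=10010: * *             * *
r19=10011: ****            ****
r20=10100: *   *           *   *
r21=10101: **  **          **  **
r22=10110: * * * *         * * * *
r23=10111: ********        ********
r24=11000: *       *       *       *
r25=11001: **      **      **      **
r26=11010: * *     * *     * *     * *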